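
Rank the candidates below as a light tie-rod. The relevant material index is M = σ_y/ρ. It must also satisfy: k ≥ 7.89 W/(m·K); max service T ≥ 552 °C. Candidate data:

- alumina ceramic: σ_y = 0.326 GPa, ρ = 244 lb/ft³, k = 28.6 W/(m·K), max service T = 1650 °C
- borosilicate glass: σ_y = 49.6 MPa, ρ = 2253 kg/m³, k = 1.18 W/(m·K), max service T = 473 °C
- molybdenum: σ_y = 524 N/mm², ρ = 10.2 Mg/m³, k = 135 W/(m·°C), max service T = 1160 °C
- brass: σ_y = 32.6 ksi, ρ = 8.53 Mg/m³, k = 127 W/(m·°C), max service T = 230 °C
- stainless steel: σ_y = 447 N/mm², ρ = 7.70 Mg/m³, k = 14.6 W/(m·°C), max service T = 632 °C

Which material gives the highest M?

alumina ceramic

Screen on constraints: k ≥ 7.89 W/(m·K); max service T ≥ 552 °C. Survivors: alumina ceramic, molybdenum, stainless steel.
Putting every candidate on a common basis:
  alumina ceramic: σ_y = 326.0 MPa, ρ = 3909 kg/m³
  molybdenum: σ_y = 524.0 MPa, ρ = 10200 kg/m³
  stainless steel: σ_y = 447.0 MPa, ρ = 7700 kg/m³
  alumina ceramic: M = 83.4 kN·m/kg
  stainless steel: M = 58.1 kN·m/kg
  molybdenum: M = 51.4 kN·m/kg
Alumina ceramic has the largest M.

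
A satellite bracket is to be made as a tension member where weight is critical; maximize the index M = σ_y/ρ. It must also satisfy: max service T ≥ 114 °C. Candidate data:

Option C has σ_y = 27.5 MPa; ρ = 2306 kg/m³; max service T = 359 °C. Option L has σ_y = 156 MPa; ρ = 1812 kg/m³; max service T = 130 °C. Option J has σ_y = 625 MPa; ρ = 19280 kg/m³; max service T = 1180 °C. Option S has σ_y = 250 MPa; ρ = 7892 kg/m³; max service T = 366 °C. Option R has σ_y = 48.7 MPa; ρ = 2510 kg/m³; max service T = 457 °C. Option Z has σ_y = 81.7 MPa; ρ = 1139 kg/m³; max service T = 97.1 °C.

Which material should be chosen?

option L

Screen on constraints: max service T ≥ 114 °C. Survivors: option C, option L, option J, option S, option R.
Computing M directly (units already consistent):
  option L: M = 86.1 kN·m/kg
  option J: M = 32.4 kN·m/kg
  option S: M = 31.7 kN·m/kg
  option R: M = 19.4 kN·m/kg
  option C: M = 11.9 kN·m/kg
Option L ranks first.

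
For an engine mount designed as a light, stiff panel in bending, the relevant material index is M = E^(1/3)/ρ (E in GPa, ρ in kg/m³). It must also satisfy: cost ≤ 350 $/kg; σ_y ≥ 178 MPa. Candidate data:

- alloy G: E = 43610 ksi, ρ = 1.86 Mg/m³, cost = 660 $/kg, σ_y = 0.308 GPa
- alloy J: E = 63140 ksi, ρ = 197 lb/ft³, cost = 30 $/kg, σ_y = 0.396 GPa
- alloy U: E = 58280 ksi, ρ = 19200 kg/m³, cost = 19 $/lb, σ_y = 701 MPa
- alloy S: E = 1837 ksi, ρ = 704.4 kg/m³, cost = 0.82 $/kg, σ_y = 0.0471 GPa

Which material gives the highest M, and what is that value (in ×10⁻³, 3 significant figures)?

alloy J, M = 2.40×10⁻³

Screen on constraints: cost ≤ 350 $/kg; σ_y ≥ 178 MPa. Survivors: alloy J, alloy U.
Convert each candidate to consistent units, then evaluate M:
  alloy J: E = 435.3 GPa, ρ = 3156 kg/m³
  alloy U: E = 401.8 GPa, ρ = 19200 kg/m³
  alloy J: M = 2.40×10⁻³
  alloy U: M = 0.384×10⁻³
Highest index: alloy J.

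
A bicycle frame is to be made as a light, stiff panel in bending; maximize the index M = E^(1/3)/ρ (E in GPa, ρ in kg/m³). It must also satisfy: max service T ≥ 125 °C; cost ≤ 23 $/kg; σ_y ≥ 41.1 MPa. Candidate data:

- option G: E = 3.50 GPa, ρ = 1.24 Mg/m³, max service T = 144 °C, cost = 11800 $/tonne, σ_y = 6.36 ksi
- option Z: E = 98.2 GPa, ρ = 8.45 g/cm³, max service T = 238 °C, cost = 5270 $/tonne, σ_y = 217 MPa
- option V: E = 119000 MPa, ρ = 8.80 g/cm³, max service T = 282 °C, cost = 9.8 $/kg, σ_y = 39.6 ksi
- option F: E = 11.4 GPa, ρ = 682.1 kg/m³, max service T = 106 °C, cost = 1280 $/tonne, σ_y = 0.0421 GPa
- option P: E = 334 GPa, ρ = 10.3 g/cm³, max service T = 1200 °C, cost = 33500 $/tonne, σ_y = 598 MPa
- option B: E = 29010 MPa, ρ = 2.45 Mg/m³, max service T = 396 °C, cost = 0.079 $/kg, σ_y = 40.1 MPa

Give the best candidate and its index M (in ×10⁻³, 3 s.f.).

option G, M = 1.22×10⁻³

Screen on constraints: max service T ≥ 125 °C; cost ≤ 23 $/kg; σ_y ≥ 41.1 MPa. Survivors: option G, option Z, option V.
Normalizing units and computing the index:
  option G: E = 3.500 GPa, ρ = 1240 kg/m³
  option Z: E = 98.20 GPa, ρ = 8450 kg/m³
  option V: E = 119.0 GPa, ρ = 8800 kg/m³
  option G: M = 1.22×10⁻³
  option V: M = 0.559×10⁻³
  option Z: M = 0.546×10⁻³
The maximum is for option G.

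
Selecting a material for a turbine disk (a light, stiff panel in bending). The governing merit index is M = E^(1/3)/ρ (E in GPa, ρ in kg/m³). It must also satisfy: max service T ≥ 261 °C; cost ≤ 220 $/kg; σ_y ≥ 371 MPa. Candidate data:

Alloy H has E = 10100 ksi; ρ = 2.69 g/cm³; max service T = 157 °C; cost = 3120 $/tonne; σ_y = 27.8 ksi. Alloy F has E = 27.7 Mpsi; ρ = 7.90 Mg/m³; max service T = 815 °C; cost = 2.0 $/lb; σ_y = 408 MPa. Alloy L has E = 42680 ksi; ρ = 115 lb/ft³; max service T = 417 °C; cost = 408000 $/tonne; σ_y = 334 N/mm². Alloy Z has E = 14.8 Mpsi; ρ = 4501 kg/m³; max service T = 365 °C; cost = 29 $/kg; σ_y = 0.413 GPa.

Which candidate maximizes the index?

Screen on constraints: max service T ≥ 261 °C; cost ≤ 220 $/kg; σ_y ≥ 371 MPa. Survivors: alloy F, alloy Z.
After converting to SI:
  alloy F: E = 191.0 GPa, ρ = 7900 kg/m³
  alloy Z: E = 102.0 GPa, ρ = 4501 kg/m³
  alloy Z: M = 1.04×10⁻³
  alloy F: M = 0.729×10⁻³
Highest index: alloy Z.

alloy Z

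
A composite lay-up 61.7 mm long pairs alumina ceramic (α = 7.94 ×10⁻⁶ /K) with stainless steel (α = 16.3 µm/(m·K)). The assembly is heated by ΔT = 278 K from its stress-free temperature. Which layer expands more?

α(alumina ceramic) = 7.94×10⁻⁶/K vs α(stainless steel) = 16.3×10⁻⁶/K.
Higher α expands more for the same ΔT: stainless steel.

stainless steel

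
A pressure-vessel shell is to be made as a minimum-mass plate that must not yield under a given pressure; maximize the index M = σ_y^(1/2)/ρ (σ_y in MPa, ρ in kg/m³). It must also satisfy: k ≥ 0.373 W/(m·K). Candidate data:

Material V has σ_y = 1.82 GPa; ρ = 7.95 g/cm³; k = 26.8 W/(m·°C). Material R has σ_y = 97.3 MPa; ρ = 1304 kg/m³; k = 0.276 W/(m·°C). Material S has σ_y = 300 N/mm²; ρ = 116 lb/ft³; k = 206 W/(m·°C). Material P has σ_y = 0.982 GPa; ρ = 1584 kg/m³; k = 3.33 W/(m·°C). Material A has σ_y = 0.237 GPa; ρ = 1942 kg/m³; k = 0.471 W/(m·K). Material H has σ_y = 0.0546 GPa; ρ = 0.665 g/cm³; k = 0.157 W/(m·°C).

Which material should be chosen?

Screen on constraints: k ≥ 0.373 W/(m·K). Survivors: material V, material S, material P, material A.
Convert each candidate to consistent units, then evaluate M:
  material V: σ_y = 1820 MPa, ρ = 7950 kg/m³
  material S: σ_y = 300.0 MPa, ρ = 1858 kg/m³
  material P: σ_y = 982.0 MPa, ρ = 1584 kg/m³
  material A: σ_y = 237.0 MPa, ρ = 1942 kg/m³
  material P: M = 19.8×10⁻³
  material S: M = 9.32×10⁻³
  material A: M = 7.93×10⁻³
  material V: M = 5.37×10⁻³
Highest index: material P.

material P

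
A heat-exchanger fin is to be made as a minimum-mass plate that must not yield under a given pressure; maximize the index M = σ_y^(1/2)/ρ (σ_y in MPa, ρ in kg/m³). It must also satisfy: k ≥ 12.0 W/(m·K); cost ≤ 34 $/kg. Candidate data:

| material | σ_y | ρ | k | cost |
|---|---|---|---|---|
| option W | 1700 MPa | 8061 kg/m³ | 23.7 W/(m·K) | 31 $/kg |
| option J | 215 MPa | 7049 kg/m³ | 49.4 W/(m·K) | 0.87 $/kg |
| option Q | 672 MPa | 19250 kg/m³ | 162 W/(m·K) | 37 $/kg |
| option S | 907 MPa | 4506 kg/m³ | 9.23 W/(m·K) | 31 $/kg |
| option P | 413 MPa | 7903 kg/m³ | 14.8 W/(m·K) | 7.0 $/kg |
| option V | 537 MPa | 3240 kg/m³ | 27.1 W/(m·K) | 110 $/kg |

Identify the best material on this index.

option W

Screen on constraints: k ≥ 12.0 W/(m·K); cost ≤ 34 $/kg. Survivors: option W, option J, option P.
Computing M directly (units already consistent):
  option W: M = 5.11×10⁻³
  option P: M = 2.57×10⁻³
  option J: M = 2.08×10⁻³
Option W has the largest M.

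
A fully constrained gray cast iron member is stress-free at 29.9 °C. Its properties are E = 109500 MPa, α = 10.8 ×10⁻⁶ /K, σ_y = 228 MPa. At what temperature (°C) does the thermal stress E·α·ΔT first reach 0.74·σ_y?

E = 109500 MPa = 109.5 GPa.
E·α·ΔT = 168.7 MPa ⇒ ΔT = 168.7 / (109.5×10³ × 10.8×10⁻⁶) = 142.7 K.
T = 29.9 + 142.7 = 172.6 °C.

173 °C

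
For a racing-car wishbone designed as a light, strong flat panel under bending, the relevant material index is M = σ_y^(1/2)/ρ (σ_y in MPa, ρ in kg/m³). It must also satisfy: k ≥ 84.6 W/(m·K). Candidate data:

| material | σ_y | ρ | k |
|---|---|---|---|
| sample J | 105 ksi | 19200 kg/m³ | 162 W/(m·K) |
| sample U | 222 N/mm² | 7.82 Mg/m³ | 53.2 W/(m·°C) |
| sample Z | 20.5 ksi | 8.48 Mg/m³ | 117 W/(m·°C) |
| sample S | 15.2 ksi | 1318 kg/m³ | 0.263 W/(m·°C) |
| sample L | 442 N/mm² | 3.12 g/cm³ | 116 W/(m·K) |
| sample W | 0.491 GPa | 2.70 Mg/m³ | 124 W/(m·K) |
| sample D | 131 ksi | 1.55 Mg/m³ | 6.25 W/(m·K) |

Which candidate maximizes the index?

Screen on constraints: k ≥ 84.6 W/(m·K). Survivors: sample J, sample Z, sample L, sample W.
Convert each candidate to consistent units, then evaluate M:
  sample J: σ_y = 723.9 MPa, ρ = 19200 kg/m³
  sample Z: σ_y = 141.3 MPa, ρ = 8480 kg/m³
  sample L: σ_y = 442.0 MPa, ρ = 3120 kg/m³
  sample W: σ_y = 491.0 MPa, ρ = 2700 kg/m³
  sample W: M = 8.21×10⁻³
  sample L: M = 6.74×10⁻³
  sample Z: M = 1.40×10⁻³
  sample J: M = 1.40×10⁻³
Sample W has the largest M.

sample W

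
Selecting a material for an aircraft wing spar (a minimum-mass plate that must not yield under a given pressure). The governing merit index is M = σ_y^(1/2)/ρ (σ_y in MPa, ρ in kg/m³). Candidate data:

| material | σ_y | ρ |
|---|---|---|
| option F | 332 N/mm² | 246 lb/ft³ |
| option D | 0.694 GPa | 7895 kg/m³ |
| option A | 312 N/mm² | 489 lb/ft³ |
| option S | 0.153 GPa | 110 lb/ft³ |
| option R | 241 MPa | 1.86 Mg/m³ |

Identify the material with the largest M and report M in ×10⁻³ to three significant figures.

Putting every candidate on a common basis:
  option F: σ_y = 332.0 MPa, ρ = 3941 kg/m³
  option D: σ_y = 694.0 MPa, ρ = 7895 kg/m³
  option A: σ_y = 312.0 MPa, ρ = 7833 kg/m³
  option S: σ_y = 153.0 MPa, ρ = 1762 kg/m³
  option R: σ_y = 241.0 MPa, ρ = 1860 kg/m³
  option R: M = 8.35×10⁻³
  option S: M = 7.02×10⁻³
  option F: M = 4.62×10⁻³
  option D: M = 3.34×10⁻³
  option A: M = 2.26×10⁻³
The maximum is for option R.

option R, M = 8.35×10⁻³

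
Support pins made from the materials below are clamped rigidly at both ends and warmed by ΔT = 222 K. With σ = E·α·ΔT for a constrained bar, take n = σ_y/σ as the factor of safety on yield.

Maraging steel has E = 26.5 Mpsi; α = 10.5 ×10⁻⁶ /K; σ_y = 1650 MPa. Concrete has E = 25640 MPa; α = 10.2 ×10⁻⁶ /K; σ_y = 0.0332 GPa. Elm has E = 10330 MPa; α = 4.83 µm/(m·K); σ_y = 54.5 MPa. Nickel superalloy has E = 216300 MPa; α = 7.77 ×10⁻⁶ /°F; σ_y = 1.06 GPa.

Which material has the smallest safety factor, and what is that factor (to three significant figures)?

In consistent units (E in GPa, α in ×10⁻⁶/K, σ_y in MPa):
  maraging steel: E = 182.7, α = 10.5, σ_y = 1650 → σ = 426 MPa, n = 3.87
  concrete: E = 25.64, α = 10.2, σ_y = 33.20 → σ = 58.1 MPa, n = 0.572
  elm: E = 10.33, α = 4.83, σ_y = 54.50 → σ = 11.1 MPa, n = 4.92
  nickel superalloy: E = 216.3, α = 14.0, σ_y = 1060 → σ = 672 MPa, n = 1.58
Concrete has the lowest safety factor, n = 0.572.

concrete, n = 0.572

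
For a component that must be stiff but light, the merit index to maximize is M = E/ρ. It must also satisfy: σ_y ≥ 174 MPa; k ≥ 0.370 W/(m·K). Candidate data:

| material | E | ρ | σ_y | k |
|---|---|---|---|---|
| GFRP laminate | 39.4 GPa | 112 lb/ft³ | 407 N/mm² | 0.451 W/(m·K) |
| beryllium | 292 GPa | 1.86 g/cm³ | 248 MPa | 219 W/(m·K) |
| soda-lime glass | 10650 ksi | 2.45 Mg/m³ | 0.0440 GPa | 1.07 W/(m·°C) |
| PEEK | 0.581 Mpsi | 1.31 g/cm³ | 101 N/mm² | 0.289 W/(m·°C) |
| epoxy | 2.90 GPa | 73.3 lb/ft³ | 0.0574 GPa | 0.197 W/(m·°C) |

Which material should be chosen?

beryllium

Screen on constraints: σ_y ≥ 174 MPa; k ≥ 0.370 W/(m·K). Survivors: GFRP laminate, beryllium.
Putting every candidate on a common basis:
  GFRP laminate: E = 39.40 GPa, ρ = 1794 kg/m³
  beryllium: E = 292.0 GPa, ρ = 1860 kg/m³
  beryllium: M = 157 MN·m/kg
  GFRP laminate: M = 22.0 MN·m/kg
The maximum is for beryllium.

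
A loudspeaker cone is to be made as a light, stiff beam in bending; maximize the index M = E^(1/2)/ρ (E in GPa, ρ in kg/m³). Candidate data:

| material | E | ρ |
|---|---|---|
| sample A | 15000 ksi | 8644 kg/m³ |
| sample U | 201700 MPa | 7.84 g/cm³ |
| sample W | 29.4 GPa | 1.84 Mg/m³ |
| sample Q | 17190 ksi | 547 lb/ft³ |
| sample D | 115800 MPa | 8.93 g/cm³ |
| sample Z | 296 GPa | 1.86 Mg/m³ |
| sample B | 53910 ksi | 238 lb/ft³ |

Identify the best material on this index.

Normalizing units and computing the index:
  sample A: E = 103.4 GPa, ρ = 8644 kg/m³
  sample U: E = 201.7 GPa, ρ = 7840 kg/m³
  sample W: E = 29.40 GPa, ρ = 1840 kg/m³
  sample Q: E = 118.5 GPa, ρ = 8762 kg/m³
  sample D: E = 115.8 GPa, ρ = 8930 kg/m³
  sample Z: E = 296.0 GPa, ρ = 1860 kg/m³
  sample B: E = 371.7 GPa, ρ = 3812 kg/m³
  sample Z: M = 9.25×10⁻³
  sample B: M = 5.06×10⁻³
  sample W: M = 2.95×10⁻³
  sample U: M = 1.81×10⁻³
  sample Q: M = 1.24×10⁻³
  sample D: M = 1.21×10⁻³
  sample A: M = 1.18×10⁻³
Sample Z ranks first.

sample Z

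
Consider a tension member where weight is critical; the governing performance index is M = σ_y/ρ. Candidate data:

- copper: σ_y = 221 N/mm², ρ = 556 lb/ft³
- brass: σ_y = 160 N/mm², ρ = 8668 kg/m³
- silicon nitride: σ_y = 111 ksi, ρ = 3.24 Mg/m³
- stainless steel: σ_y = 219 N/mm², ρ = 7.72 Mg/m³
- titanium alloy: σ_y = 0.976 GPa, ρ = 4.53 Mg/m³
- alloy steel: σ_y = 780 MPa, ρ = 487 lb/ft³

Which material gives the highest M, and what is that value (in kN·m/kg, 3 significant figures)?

Convert each candidate to consistent units, then evaluate M:
  copper: σ_y = 221.0 MPa, ρ = 8906 kg/m³
  brass: σ_y = 160.0 MPa, ρ = 8668 kg/m³
  silicon nitride: σ_y = 765.3 MPa, ρ = 3240 kg/m³
  stainless steel: σ_y = 219.0 MPa, ρ = 7720 kg/m³
  titanium alloy: σ_y = 976.0 MPa, ρ = 4530 kg/m³
  alloy steel: σ_y = 780.0 MPa, ρ = 7801 kg/m³
  silicon nitride: M = 236 kN·m/kg
  titanium alloy: M = 215 kN·m/kg
  alloy steel: M = 100 kN·m/kg
  stainless steel: M = 28.4 kN·m/kg
  copper: M = 24.8 kN·m/kg
  brass: M = 18.5 kN·m/kg
The maximum is for silicon nitride.

silicon nitride, M = 236 kN·m/kg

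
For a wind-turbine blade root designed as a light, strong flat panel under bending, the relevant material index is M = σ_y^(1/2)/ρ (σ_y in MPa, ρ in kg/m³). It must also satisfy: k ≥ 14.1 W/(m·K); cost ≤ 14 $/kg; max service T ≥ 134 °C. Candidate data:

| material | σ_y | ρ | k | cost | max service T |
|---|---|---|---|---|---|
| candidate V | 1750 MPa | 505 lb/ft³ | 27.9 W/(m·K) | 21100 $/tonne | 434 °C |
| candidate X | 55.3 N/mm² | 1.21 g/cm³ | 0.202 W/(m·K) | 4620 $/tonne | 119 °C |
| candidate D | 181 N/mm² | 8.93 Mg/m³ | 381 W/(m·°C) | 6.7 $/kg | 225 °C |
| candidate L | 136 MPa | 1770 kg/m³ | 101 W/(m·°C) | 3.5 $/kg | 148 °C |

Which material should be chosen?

candidate L

Screen on constraints: k ≥ 14.1 W/(m·K); cost ≤ 14 $/kg; max service T ≥ 134 °C. Survivors: candidate D, candidate L.
Normalizing units and computing the index:
  candidate D: σ_y = 181.0 MPa, ρ = 8930 kg/m³
  candidate L: σ_y = 136.0 MPa, ρ = 1770 kg/m³
  candidate L: M = 6.59×10⁻³
  candidate D: M = 1.51×10⁻³
The maximum is for candidate L.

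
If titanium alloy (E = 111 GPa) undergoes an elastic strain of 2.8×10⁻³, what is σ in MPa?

σ = E·ε = 111000 MPa × 2.8×10⁻³ = 311 MPa.

311 MPa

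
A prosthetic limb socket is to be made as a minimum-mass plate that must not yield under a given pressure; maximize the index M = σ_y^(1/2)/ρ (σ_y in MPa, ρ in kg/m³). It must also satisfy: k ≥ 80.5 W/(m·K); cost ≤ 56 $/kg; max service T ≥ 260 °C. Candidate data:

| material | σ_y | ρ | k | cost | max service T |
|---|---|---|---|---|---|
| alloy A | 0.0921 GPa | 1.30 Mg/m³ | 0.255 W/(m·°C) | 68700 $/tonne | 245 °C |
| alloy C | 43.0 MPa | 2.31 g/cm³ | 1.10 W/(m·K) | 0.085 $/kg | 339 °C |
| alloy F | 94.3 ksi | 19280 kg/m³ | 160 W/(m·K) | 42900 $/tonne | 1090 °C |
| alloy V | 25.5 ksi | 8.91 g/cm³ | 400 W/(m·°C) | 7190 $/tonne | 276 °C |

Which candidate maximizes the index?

Screen on constraints: k ≥ 80.5 W/(m·K); cost ≤ 56 $/kg; max service T ≥ 260 °C. Survivors: alloy F, alloy V.
Convert each candidate to consistent units, then evaluate M:
  alloy F: σ_y = 650.2 MPa, ρ = 19280 kg/m³
  alloy V: σ_y = 175.8 MPa, ρ = 8910 kg/m³
  alloy V: M = 1.49×10⁻³
  alloy F: M = 1.32×10⁻³
Alloy V has the largest M.

alloy V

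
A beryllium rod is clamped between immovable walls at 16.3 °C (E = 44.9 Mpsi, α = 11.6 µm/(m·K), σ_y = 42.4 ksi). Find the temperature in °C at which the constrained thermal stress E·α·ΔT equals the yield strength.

E = 44.9 Mpsi = 309.6 GPa.
σ_y = 42.4 ksi = 292.3 MPa.
E·α·ΔT = 292.3 MPa ⇒ ΔT = 292.3 / (309.6×10³ × 11.6×10⁻⁶) = 81.41 K.
T = 16.3 + 81.41 = 97.71 °C.

97.7 °C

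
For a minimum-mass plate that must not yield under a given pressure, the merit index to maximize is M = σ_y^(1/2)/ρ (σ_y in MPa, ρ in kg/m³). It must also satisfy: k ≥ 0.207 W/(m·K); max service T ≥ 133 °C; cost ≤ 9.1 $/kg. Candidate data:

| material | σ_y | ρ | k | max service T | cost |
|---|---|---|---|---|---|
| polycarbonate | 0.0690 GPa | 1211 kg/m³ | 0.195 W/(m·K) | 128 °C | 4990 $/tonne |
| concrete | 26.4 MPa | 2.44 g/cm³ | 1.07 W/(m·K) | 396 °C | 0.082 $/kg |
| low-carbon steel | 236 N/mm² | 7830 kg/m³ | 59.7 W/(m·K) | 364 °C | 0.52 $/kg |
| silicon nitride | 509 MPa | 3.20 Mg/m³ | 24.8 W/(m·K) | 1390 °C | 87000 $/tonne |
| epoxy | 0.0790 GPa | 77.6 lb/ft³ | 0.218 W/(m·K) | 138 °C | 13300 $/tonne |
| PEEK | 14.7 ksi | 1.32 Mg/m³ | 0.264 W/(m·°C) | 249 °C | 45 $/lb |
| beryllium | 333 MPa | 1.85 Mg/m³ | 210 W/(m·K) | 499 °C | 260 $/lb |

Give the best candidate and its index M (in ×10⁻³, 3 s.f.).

concrete, M = 2.11×10⁻³

Screen on constraints: k ≥ 0.207 W/(m·K); max service T ≥ 133 °C; cost ≤ 9.1 $/kg. Survivors: concrete, low-carbon steel.
Convert each candidate to consistent units, then evaluate M:
  concrete: σ_y = 26.40 MPa, ρ = 2440 kg/m³
  low-carbon steel: σ_y = 236.0 MPa, ρ = 7830 kg/m³
  concrete: M = 2.11×10⁻³
  low-carbon steel: M = 1.96×10⁻³
The maximum is for concrete.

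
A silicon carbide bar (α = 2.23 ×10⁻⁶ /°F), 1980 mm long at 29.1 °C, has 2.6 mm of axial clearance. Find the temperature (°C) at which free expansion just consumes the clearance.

356 °C

α = 2.23×10⁻⁶/°F × 9/5 = 4.01×10⁻⁶/K.
α·L₀·ΔT = 2.6 mm ⇒ ΔT = 2.6 / (4.01×10⁻⁶ × 1980.0) = 327.1 K.
T = 29.1 + 327.1 = 356.2 °C.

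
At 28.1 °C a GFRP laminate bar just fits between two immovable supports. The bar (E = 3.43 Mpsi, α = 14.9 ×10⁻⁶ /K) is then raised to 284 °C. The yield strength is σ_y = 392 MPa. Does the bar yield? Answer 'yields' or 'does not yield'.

E = 3.43 Mpsi = 23.65 GPa.
ΔT = 255.9 K. Constrained thermal stress σ = E·α·ΔT = 23.65×10³ MPa × 14.9×10⁻⁶ × 255.9 = 90.2 MPa (compressive).
Compare to σ_y = 392 MPa: σ < σ_y, so it does not yield.

does not yield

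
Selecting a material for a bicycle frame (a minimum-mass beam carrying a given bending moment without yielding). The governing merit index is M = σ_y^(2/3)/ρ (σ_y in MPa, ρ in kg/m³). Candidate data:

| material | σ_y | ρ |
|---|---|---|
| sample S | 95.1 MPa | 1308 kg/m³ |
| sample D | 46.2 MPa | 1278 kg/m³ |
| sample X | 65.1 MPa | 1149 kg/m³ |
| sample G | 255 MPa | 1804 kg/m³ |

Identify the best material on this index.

Computing M directly (units already consistent):
  sample G: M = 22.3×10⁻³
  sample S: M = 15.9×10⁻³
  sample X: M = 14.1×10⁻³
  sample D: M = 10.1×10⁻³
Highest index: sample G.

sample G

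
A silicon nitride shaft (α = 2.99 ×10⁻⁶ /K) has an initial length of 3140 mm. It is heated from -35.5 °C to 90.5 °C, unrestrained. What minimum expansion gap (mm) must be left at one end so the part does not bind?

1.18 mm

ΔT = 90.5 − (-35.5) = 126.0 K.
ΔL = α·L₀·ΔT = 2.99×10⁻⁶ × 3140 mm × 126.0 K = 1.18 mm.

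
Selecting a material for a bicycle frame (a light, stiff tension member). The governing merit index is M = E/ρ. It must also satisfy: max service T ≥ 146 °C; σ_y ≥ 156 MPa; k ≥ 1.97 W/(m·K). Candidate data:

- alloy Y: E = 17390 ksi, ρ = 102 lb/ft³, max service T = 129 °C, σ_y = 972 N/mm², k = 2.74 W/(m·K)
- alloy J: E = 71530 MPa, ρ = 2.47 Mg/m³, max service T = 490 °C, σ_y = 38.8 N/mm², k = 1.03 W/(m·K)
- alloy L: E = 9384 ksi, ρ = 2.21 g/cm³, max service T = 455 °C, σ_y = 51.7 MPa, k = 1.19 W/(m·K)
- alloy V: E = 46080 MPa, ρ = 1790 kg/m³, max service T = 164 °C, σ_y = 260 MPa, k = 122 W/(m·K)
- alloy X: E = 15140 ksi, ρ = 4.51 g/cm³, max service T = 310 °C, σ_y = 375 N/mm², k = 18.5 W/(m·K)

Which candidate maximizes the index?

alloy V

Screen on constraints: max service T ≥ 146 °C; σ_y ≥ 156 MPa; k ≥ 1.97 W/(m·K). Survivors: alloy V, alloy X.
Normalizing units and computing the index:
  alloy V: E = 46.08 GPa, ρ = 1790 kg/m³
  alloy X: E = 104.4 GPa, ρ = 4510 kg/m³
  alloy V: M = 25.7 MN·m/kg
  alloy X: M = 23.1 MN·m/kg
Alloy V ranks first.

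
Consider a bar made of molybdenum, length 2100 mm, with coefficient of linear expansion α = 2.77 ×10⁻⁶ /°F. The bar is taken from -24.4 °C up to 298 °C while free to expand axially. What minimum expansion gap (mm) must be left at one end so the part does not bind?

3.38 mm

Convert α: 2.77×10⁻⁶/°F × (9/5) = 4.99×10⁻⁶/K.
ΔT = 298 − (-24.4) = 322.4 K.
ΔL = α·L₀·ΔT = 4.99×10⁻⁶ × 2100 mm × 322.4 K = 3.38 mm.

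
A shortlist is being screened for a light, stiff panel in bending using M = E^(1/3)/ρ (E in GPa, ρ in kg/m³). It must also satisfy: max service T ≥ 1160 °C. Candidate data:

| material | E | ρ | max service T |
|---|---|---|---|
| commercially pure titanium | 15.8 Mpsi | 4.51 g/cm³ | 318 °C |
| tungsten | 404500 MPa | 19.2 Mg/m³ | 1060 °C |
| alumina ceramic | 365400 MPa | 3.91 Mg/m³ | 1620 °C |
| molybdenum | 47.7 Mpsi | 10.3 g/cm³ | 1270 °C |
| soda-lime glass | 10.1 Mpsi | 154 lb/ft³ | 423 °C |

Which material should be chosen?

Screen on constraints: max service T ≥ 1160 °C. Survivors: alumina ceramic, molybdenum.
In SI units:
  alumina ceramic: E = 365.4 GPa, ρ = 3910 kg/m³
  molybdenum: E = 328.9 GPa, ρ = 10300 kg/m³
  alumina ceramic: M = 1.83×10⁻³
  molybdenum: M = 0.670×10⁻³
The maximum is for alumina ceramic.

alumina ceramic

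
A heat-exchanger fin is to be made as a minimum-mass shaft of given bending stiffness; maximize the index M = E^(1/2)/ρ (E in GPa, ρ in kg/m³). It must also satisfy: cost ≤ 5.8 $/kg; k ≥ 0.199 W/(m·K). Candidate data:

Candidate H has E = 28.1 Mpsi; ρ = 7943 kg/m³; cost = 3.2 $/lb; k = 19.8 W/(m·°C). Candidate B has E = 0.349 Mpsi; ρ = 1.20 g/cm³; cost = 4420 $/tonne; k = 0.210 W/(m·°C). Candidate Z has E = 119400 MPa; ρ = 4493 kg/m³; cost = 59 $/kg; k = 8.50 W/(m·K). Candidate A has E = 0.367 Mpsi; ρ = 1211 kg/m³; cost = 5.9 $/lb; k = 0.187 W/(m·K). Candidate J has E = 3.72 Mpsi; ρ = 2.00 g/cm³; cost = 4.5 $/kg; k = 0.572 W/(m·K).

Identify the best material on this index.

Screen on constraints: cost ≤ 5.8 $/kg; k ≥ 0.199 W/(m·K). Survivors: candidate B, candidate J.
Putting every candidate on a common basis:
  candidate B: E = 2.406 GPa, ρ = 1200 kg/m³
  candidate J: E = 25.65 GPa, ρ = 2000 kg/m³
  candidate J: M = 2.53×10⁻³
  candidate B: M = 1.29×10⁻³
Highest index: candidate J.

candidate J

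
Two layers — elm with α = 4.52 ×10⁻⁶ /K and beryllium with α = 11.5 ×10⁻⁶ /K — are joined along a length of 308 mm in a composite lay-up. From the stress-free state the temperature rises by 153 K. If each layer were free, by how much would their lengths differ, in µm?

Δα = |4.52 − 11.5|×10⁻⁶/K = 6.98×10⁻⁶/K.
ΔL_mismatch = Δα·L·ΔT = 6.98×10⁻⁶ × 308.0 mm × 153.0 K = 329 µm.

329 µm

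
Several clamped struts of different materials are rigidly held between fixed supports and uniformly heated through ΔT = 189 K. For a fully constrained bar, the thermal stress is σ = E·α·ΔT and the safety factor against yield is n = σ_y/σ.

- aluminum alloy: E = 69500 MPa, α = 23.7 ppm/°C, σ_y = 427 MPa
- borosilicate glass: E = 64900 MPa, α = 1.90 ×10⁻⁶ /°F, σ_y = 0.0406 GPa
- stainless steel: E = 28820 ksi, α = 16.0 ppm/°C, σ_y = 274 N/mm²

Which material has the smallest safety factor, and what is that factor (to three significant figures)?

Converting E to GPa, α to ×10⁻⁶/K, σ_y to MPa, then σ and n for each:
  aluminum alloy: E = 69.50, α = 23.7, σ_y = 427.0 → σ = 311 MPa, n = 1.37
  borosilicate glass: E = 64.90, α = 3.42, σ_y = 40.60 → σ = 42.0 MPa, n = 0.968
  stainless steel: E = 198.7, α = 16.0, σ_y = 274.0 → σ = 601 MPa, n = 0.456
The minimum is stainless steel at n = 0.456.

stainless steel, n = 0.456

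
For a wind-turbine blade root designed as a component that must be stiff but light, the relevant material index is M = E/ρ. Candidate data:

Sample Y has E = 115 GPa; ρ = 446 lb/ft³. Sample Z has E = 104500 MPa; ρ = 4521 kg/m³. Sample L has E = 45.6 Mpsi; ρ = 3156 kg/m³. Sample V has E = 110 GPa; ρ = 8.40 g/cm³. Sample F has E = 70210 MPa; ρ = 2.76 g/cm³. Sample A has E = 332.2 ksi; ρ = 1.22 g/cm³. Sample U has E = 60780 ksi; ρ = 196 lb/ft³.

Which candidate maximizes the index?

In SI units:
  sample Y: E = 115.0 GPa, ρ = 7144 kg/m³
  sample Z: E = 104.5 GPa, ρ = 4521 kg/m³
  sample L: E = 314.4 GPa, ρ = 3156 kg/m³
  sample V: E = 110.0 GPa, ρ = 8400 kg/m³
  sample F: E = 70.21 GPa, ρ = 2760 kg/m³
  sample A: E = 2.290 GPa, ρ = 1220 kg/m³
  sample U: E = 419.1 GPa, ρ = 3140 kg/m³
  sample U: M = 133 MN·m/kg
  sample L: M = 99.6 MN·m/kg
  sample F: M = 25.4 MN·m/kg
  sample Z: M = 23.1 MN·m/kg
  sample Y: M = 16.1 MN·m/kg
  sample V: M = 13.1 MN·m/kg
  sample A: M = 1.88 MN·m/kg
Sample U has the largest M.

sample U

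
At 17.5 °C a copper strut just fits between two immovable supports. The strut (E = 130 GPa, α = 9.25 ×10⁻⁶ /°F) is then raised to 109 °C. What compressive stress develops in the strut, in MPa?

α = 9.25×10⁻⁶/°F × 9/5 = 16.6×10⁻⁶/K.
ΔT = 91.50 K. Constrained thermal stress σ = E·α·ΔT = 130.0×10³ MPa × 16.6×10⁻⁶ × 91.50 = 198 MPa (compressive).

198 MPa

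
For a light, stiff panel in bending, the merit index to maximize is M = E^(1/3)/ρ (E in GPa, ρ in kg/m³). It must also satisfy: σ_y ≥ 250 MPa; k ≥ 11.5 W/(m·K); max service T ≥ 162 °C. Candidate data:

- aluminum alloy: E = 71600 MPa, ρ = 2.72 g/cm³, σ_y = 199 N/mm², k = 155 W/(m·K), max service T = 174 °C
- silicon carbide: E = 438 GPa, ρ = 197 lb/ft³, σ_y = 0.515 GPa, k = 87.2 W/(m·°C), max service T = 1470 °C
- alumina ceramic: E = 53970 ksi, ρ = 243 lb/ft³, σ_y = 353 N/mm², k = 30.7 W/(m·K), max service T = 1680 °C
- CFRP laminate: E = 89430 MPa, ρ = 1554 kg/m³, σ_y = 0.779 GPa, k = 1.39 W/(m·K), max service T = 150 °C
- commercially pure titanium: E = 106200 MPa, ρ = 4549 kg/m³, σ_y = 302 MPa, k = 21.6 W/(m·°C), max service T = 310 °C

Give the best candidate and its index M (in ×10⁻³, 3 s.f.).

silicon carbide, M = 2.41×10⁻³

Screen on constraints: σ_y ≥ 250 MPa; k ≥ 11.5 W/(m·K); max service T ≥ 162 °C. Survivors: silicon carbide, alumina ceramic, commercially pure titanium.
Convert each candidate to consistent units, then evaluate M:
  silicon carbide: E = 438.0 GPa, ρ = 3156 kg/m³
  alumina ceramic: E = 372.1 GPa, ρ = 3892 kg/m³
  commercially pure titanium: E = 106.2 GPa, ρ = 4549 kg/m³
  silicon carbide: M = 2.41×10⁻³
  alumina ceramic: M = 1.85×10⁻³
  commercially pure titanium: M = 1.04×10⁻³
Silicon carbide has the largest M.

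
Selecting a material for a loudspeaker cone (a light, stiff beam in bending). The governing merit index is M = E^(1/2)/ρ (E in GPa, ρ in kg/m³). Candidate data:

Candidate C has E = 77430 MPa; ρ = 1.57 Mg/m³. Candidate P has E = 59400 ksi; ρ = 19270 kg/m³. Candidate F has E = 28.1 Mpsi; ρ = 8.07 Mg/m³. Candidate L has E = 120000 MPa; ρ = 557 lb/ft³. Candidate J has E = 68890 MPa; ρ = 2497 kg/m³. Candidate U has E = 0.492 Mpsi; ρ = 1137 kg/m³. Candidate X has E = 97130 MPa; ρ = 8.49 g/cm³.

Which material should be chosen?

candidate C

Putting every candidate on a common basis:
  candidate C: E = 77.43 GPa, ρ = 1570 kg/m³
  candidate P: E = 409.5 GPa, ρ = 19270 kg/m³
  candidate F: E = 193.7 GPa, ρ = 8070 kg/m³
  candidate L: E = 120.0 GPa, ρ = 8922 kg/m³
  candidate J: E = 68.89 GPa, ρ = 2497 kg/m³
  candidate U: E = 3.392 GPa, ρ = 1137 kg/m³
  candidate X: E = 97.13 GPa, ρ = 8490 kg/m³
  candidate C: M = 5.60×10⁻³
  candidate J: M = 3.32×10⁻³
  candidate F: M = 1.72×10⁻³
  candidate U: M = 1.62×10⁻³
  candidate L: M = 1.23×10⁻³
  candidate X: M = 1.16×10⁻³
  candidate P: M = 1.05×10⁻³
The maximum is for candidate C.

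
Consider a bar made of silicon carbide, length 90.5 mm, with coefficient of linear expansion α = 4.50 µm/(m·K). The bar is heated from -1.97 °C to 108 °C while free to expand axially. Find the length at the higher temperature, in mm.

90.545 mm

ΔT = 108 − (-1.97) = 110.0 K.
ΔL = α·L₀·ΔT = 4.50×10⁻⁶ × 90.5 mm × 110.0 K = 0.0448 mm.
L = L₀ + ΔL = 90.5 + 0.0448 = 90.545 mm.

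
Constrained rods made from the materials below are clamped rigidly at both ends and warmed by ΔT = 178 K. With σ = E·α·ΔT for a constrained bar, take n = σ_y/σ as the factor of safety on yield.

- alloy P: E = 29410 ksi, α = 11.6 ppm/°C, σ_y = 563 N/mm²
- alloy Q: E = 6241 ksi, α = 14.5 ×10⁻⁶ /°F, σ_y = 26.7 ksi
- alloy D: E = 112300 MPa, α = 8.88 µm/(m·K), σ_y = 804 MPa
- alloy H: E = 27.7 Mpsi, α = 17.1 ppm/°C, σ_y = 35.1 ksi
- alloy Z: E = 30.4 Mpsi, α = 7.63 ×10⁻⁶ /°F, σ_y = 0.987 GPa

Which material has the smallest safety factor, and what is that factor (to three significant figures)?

alloy H, n = 0.416

Converting E to GPa, α to ×10⁻⁶/K, σ_y to MPa, then σ and n for each:
  alloy P: E = 202.8, α = 11.6, σ_y = 563.0 → σ = 419 MPa, n = 1.34
  alloy Q: E = 43.03, α = 26.1, σ_y = 184.1 → σ = 200 MPa, n = 0.921
  alloy D: E = 112.3, α = 8.88, σ_y = 804.0 → σ = 178 MPa, n = 4.53
  alloy H: E = 191.0, α = 17.1, σ_y = 242.0 → σ = 581 MPa, n = 0.416
  alloy Z: E = 209.6, α = 13.7, σ_y = 987.0 → σ = 512 MPa, n = 1.93
Alloy H has the lowest safety factor, n = 0.416.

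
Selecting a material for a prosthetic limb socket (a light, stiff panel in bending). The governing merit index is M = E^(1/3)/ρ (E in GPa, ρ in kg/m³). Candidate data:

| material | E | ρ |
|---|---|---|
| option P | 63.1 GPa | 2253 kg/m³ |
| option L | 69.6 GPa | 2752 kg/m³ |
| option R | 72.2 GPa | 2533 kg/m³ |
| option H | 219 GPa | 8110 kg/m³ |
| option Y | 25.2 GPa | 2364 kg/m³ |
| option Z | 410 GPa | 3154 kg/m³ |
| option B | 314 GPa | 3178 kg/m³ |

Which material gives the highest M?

Per-candidate index values:
  option Z: M = 2.36×10⁻³
  option B: M = 2.14×10⁻³
  option P: M = 1.77×10⁻³
  option R: M = 1.64×10⁻³
  option L: M = 1.49×10⁻³
  option Y: M = 1.24×10⁻³
  option H: M = 0.743×10⁻³
Option Z has the largest M.

option Z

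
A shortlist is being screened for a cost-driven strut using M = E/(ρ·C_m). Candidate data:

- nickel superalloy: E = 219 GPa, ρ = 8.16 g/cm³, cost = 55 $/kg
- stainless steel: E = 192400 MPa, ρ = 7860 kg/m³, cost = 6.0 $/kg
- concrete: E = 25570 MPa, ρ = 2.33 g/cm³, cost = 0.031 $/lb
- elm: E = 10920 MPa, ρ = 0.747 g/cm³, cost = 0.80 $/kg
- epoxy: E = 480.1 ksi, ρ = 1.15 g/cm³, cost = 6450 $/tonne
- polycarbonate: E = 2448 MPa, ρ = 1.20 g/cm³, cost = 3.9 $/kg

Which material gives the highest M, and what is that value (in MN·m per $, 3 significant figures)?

concrete, M = 161 MN·m per $

Convert each candidate to consistent units, then evaluate M:
  nickel superalloy: E = 219.0 GPa, ρ = 8160 kg/m³, cost = 55.00 $/kg
  stainless steel: E = 192.4 GPa, ρ = 7860 kg/m³, cost = 6.000 $/kg
  concrete: E = 25.57 GPa, ρ = 2330 kg/m³, cost = 0.06834 $/kg
  elm: E = 10.92 GPa, ρ = 747.0 kg/m³, cost = 0.8000 $/kg
  epoxy: E = 3.310 GPa, ρ = 1150 kg/m³, cost = 6.450 $/kg
  polycarbonate: E = 2.448 GPa, ρ = 1200 kg/m³, cost = 3.900 $/kg
  concrete: M = 161 MN·m per $
  elm: M = 18.3 MN·m per $
  stainless steel: M = 4.08 MN·m per $
  polycarbonate: M = 0.523 MN·m per $
  nickel superalloy: M = 0.488 MN·m per $
  epoxy: M = 0.446 MN·m per $
Concrete ranks first.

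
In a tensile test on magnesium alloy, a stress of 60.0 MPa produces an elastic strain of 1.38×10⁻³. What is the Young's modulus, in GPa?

43.5 GPa

E = σ/ε = 60.0 MPa / 1.38×10⁻³ = 43480 MPa = 43.5 GPa.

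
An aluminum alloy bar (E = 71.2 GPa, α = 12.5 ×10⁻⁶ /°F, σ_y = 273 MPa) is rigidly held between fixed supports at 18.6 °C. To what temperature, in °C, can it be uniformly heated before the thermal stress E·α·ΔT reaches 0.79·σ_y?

153 °C

α = 12.5×10⁻⁶/°F × 9/5 = 22.5×10⁻⁶/K.
E·α·ΔT = 215.7 MPa ⇒ ΔT = 215.7 / (71.20×10³ × 22.5×10⁻⁶) = 134.6 K.
T = 18.6 + 134.6 = 153.2 °C.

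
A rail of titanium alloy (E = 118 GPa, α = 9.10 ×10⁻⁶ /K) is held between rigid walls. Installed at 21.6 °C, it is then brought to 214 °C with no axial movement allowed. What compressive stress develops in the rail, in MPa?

207 MPa

ΔT = 192.4 K. Constrained thermal stress σ = E·α·ΔT = 118.0×10³ MPa × 9.10×10⁻⁶ × 192.4 = 207 MPa (compressive).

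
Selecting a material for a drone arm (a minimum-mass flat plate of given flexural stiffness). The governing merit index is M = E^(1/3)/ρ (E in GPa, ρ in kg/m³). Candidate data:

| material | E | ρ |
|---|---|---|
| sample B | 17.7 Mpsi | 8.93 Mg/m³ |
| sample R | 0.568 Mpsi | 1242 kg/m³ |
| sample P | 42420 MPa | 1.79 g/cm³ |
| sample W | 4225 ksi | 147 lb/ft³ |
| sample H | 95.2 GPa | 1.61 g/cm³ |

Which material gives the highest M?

After converting to SI:
  sample B: E = 122.0 GPa, ρ = 8930 kg/m³
  sample R: E = 3.916 GPa, ρ = 1242 kg/m³
  sample P: E = 42.42 GPa, ρ = 1790 kg/m³
  sample W: E = 29.13 GPa, ρ = 2355 kg/m³
  sample H: E = 95.20 GPa, ρ = 1610 kg/m³
  sample H: M = 2.84×10⁻³
  sample P: M = 1.95×10⁻³
  sample W: M = 1.31×10⁻³
  sample R: M = 1.27×10⁻³
  sample B: M = 0.555×10⁻³
Sample H ranks first.

sample H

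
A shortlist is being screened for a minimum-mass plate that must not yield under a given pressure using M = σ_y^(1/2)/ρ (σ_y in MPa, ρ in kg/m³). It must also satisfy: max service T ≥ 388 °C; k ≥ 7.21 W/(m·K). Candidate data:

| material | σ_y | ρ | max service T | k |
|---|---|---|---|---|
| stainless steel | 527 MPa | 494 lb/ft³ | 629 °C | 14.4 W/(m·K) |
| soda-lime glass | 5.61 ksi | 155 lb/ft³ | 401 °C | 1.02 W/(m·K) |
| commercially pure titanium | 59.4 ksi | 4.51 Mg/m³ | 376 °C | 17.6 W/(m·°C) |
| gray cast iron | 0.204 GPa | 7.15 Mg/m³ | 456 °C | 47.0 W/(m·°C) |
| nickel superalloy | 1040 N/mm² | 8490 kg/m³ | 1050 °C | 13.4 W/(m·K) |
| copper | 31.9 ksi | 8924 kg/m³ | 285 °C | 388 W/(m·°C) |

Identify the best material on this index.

Screen on constraints: max service T ≥ 388 °C; k ≥ 7.21 W/(m·K). Survivors: stainless steel, gray cast iron, nickel superalloy.
Putting every candidate on a common basis:
  stainless steel: σ_y = 527.0 MPa, ρ = 7913 kg/m³
  gray cast iron: σ_y = 204.0 MPa, ρ = 7150 kg/m³
  nickel superalloy: σ_y = 1040 MPa, ρ = 8490 kg/m³
  nickel superalloy: M = 3.80×10⁻³
  stainless steel: M = 2.90×10⁻³
  gray cast iron: M = 2.00×10⁻³
Nickel superalloy ranks first.

nickel superalloy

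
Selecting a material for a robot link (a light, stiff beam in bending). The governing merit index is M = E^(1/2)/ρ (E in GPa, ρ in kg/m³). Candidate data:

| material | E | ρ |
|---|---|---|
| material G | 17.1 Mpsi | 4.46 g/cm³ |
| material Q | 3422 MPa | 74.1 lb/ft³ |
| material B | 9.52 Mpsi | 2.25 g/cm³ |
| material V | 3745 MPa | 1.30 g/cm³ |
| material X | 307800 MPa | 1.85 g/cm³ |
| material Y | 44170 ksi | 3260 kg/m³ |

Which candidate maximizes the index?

After converting to SI:
  material G: E = 117.9 GPa, ρ = 4460 kg/m³
  material Q: E = 3.422 GPa, ρ = 1187 kg/m³
  material B: E = 65.64 GPa, ρ = 2250 kg/m³
  material V: E = 3.745 GPa, ρ = 1300 kg/m³
  material X: E = 307.8 GPa, ρ = 1850 kg/m³
  material Y: E = 304.5 GPa, ρ = 3260 kg/m³
  material X: M = 9.48×10⁻³
  material Y: M = 5.35×10⁻³
  material B: M = 3.60×10⁻³
  material G: M = 2.43×10⁻³
  material Q: M = 1.56×10⁻³
  material V: M = 1.49×10⁻³
Highest index: material X.

material X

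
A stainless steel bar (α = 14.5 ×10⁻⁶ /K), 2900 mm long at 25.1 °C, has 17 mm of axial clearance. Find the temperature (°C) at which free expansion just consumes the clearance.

429 °C

α·L₀·ΔT = 17.0 mm ⇒ ΔT = 17.0 / (14.5×10⁻⁶ × 2900.0) = 404.3 K.
T = 25.1 + 404.3 = 429.4 °C.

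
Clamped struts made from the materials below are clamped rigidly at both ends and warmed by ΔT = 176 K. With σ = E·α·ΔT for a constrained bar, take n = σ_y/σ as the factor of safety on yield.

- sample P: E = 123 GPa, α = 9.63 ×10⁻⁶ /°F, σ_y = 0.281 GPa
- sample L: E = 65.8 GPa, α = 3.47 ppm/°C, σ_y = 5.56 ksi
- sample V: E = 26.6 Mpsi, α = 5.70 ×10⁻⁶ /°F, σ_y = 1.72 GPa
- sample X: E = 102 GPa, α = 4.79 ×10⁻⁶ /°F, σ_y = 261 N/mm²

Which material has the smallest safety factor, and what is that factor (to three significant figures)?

With everything in SI (GPa, ×10⁻⁶/K, MPa):
  sample P: E = 123.0, α = 17.3, σ_y = 281.0 → σ = 375 MPa, n = 0.749
  sample L: E = 65.80, α = 3.47, σ_y = 38.33 → σ = 40.2 MPa, n = 0.954
  sample V: E = 183.4, α = 10.3, σ_y = 1720 → σ = 331 MPa, n = 5.19
  sample X: E = 102.0, α = 8.62, σ_y = 261.0 → σ = 155 MPa, n = 1.69
Sample P has the lowest safety factor, n = 0.749.

sample P, n = 0.749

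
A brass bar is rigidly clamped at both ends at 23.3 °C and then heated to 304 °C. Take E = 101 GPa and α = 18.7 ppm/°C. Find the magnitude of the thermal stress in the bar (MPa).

ΔT = 280.7 K. Constrained thermal stress σ = E·α·ΔT = 101.0×10³ MPa × 18.7×10⁻⁶ × 280.7 = 530 MPa (compressive).

530 MPa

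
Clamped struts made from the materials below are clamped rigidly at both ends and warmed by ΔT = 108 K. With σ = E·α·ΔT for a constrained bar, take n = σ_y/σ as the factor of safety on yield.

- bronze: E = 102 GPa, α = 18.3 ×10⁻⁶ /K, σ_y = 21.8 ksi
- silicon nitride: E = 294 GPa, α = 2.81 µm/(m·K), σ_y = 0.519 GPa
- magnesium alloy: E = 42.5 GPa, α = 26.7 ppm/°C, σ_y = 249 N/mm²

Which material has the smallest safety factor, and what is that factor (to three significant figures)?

bronze, n = 0.746

Per material, after unit conversion:
  bronze: E = 102.0, α = 18.3, σ_y = 150.3 → σ = 202 MPa, n = 0.746
  silicon nitride: E = 294.0, α = 2.81, σ_y = 519.0 → σ = 89.2 MPa, n = 5.82
  magnesium alloy: E = 42.50, α = 26.7, σ_y = 249.0 → σ = 123 MPa, n = 2.03
Smallest n: bronze with n = 0.746.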